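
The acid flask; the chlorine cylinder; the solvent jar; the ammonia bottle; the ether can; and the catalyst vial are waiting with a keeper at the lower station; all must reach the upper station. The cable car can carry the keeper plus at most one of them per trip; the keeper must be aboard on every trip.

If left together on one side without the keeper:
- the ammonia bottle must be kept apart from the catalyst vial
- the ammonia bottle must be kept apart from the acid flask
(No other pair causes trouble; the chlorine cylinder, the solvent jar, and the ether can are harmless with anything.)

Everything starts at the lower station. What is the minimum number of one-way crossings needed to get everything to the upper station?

13

Counting alone: the keeper can take at most 1 across per trip to the upper station, so moving all 6 needs at least 6 loaded trips out, with a return between consecutive ones — at least 11 crossings.
The safety rule pushes this higher. Following every safe sequence of crossings, the most of the 6 that can be at the upper station as the cable car arrives there on crossing 11 is 5 — never all 6.
So no plan with fewer than 13 crossings exists, and this one achieves 13:
1. Keeper goes to the upper station with the ammonia bottle.  [the lower station: the acid flask, the catalyst vial, the chlorine cylinder, the ether can, the solvent jar | the upper station: the ammonia bottle]
2. Keeper goes back to the lower station alone.  [the lower station: the acid flask, the catalyst vial, the chlorine cylinder, the ether can, the solvent jar | the upper station: the ammonia bottle]
3. Keeper goes to the upper station with the acid flask.  [the lower station: the catalyst vial, the chlorine cylinder, the ether can, the solvent jar | the upper station: the acid flask, the ammonia bottle]
4. Keeper goes back to the lower station with the ammonia bottle.  [the lower station: the ammonia bottle, the catalyst vial, the chlorine cylinder, the ether can, the solvent jar | the upper station: the acid flask]
5. Keeper goes to the upper station with the catalyst vial.  [the lower station: the ammonia bottle, the chlorine cylinder, the ether can, the solvent jar | the upper station: the acid flask, the catalyst vial]
6. Keeper goes back to the lower station alone.  [the lower station: the ammonia bottle, the chlorine cylinder, the ether can, the solvent jar | the upper station: the acid flask, the catalyst vial]
7. Keeper goes to the upper station with the chlorine cylinder.  [the lower station: the ammonia bottle, the ether can, the solvent jar | the upper station: the acid flask, the catalyst vial, the chlorine cylinder]
8. Keeper goes back to the lower station alone.  [the lower station: the ammonia bottle, the ether can, the solvent jar | the upper station: the acid flask, the catalyst vial, the chlorine cylinder]
9. Keeper goes to the upper station with the solvent jar.  [the lower station: the ammonia bottle, the ether can | the upper station: the acid flask, the catalyst vial, the chlorine cylinder, the solvent jar]
10. Keeper goes back to the lower station alone.  [the lower station: the ammonia bottle, the ether can | the upper station: the acid flask, the catalyst vial, the chlorine cylinder, the solvent jar]
11. Keeper goes to the upper station with the ether can.  [the lower station: the ammonia bottle | the upper station: the acid flask, the catalyst vial, the chlorine cylinder, the ether can, the solvent jar]
12. Keeper goes back to the lower station alone.  [the lower station: the ammonia bottle | the upper station: the acid flask, the catalyst vial, the chlorine cylinder, the ether can, the solvent jar]
13. Keeper goes to the upper station with the ammonia bottle.  [the lower station: — | the upper station: the acid flask, the ammonia bottle, the catalyst vial, the chlorine cylinder, the ether can, the solvent jar]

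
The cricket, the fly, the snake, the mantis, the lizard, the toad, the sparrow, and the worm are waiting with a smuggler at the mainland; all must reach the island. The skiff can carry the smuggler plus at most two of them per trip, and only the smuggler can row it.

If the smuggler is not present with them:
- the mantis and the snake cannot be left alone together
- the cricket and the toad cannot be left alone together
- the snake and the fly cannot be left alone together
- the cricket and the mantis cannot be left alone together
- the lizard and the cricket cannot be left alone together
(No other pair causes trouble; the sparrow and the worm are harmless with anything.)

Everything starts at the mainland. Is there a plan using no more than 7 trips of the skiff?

No

Counting alone: the smuggler can take at most 2 across per trip to the island, so moving all 8 needs at least 4 loaded trips out, with a return between consecutive ones — at least 7 crossings.
The safety rule pushes this higher. Following every safe sequence of crossings, the most of the 8 that can be at the island as the skiff arrives there on crossing 7 is 7 — never all 8.
So the move cannot be finished within 7 crossings. (The shortest complete plan takes 9:)
1. Smuggler goes to the island with the cricket and the snake.
2. Smuggler goes back to the mainland alone.
3. Smuggler goes to the island with the fly and the mantis.
4. Smuggler goes back to the mainland with the cricket and the snake.
5. Smuggler goes to the island with the lizard and the toad.
6. Smuggler goes back to the mainland alone.
7. Smuggler goes to the island with the sparrow and the worm.
8. Smuggler goes back to the mainland alone.
9. Smuggler goes to the island with the cricket and the snake.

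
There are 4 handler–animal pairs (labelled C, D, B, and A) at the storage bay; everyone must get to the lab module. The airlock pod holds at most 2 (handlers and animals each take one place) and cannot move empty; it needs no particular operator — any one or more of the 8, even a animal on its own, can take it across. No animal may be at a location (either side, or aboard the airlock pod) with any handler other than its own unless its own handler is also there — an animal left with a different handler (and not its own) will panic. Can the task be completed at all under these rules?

No

Following every safe sequence of crossings from the start, the most of the 8 that can be at the lab module as the airlock pod arrives there on crossings 1, 3, 5 is 2, 3, 4 respectively; the best ever achieved is 4 of 8.
From crossing 7 on, no configuration arises that was not already reachable earlier: only 44 distinct safe configurations (who is on which side, and where the airlock pod is) can ever be reached, none of them has everyone across, and every continuation just revisits them. So no valid plan exists.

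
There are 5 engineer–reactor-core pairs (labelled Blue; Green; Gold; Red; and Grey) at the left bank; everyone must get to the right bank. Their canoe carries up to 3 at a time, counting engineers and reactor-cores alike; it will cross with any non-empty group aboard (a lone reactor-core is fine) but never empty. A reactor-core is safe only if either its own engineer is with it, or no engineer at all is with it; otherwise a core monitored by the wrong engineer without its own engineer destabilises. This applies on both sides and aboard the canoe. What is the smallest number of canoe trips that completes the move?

11

Counting alone: each trip to the right bank takes at most 3 across and each return brings at least 1 back, so after t trips out (and t−1 returns) at most 3t − (t−1) of the 10 are across; that first reaches 10 at t = 5, so at least 9 crossings are needed.
The safety rule pushes this higher. Following every safe sequence of crossings, the most of the 10 that can be at the right bank as the canoe arrives there on crossing 9 is 9 — never all 10.
So no plan with fewer than 11 crossings exists, and this one achieves 11:
1. engineer Blue and reactor-core Blue cross → the right bank.
2. engineer Blue crosses ← the left bank.
3. reactor-core Gold, reactor-core Green, and reactor-core Red cross → the right bank.
4. reactor-core Blue crosses ← the left bank.
5. engineer Gold, engineer Green, and engineer Red cross → the right bank.
6. engineer Green and reactor-core Green cross ← the left bank.
7. engineer Blue, engineer Green, and engineer Grey cross → the right bank.
8. reactor-core Gold crosses ← the left bank.
9. reactor-core Blue and reactor-core Green cross → the right bank.
10. reactor-core Blue crosses ← the left bank.
11. reactor-core Blue, reactor-core Gold, and reactor-core Grey cross → the right bank.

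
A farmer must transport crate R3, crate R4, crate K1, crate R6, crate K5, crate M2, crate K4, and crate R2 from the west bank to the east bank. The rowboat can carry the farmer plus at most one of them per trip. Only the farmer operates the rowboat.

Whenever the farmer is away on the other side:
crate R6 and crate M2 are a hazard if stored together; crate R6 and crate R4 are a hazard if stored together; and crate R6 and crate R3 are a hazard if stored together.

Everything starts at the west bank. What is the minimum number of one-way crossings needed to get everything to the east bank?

impossible

Following every safe sequence of crossings from the start, the most of the 8 that can be at the east bank as the rowboat arrives there on crossings 1, 3, 5, 7, 9, 11 is 1, 2, 3, 4, 5, 6 respectively; the best ever achieved is 6 of 8.
From crossing 13 on, no configuration arises that was not already reachable earlier: only 144 distinct safe configurations (who is on which side, and where the rowboat is) can ever be reached, none of them has everyone across, and every continuation just revisits them. So no valid plan exists.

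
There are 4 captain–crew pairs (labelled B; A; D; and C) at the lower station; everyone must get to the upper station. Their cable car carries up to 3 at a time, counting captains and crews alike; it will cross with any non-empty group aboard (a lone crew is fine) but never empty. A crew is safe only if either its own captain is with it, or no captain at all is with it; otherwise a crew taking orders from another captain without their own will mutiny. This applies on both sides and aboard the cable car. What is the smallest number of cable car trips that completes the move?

Counting alone: each trip to the upper station takes at most 3 across and each return brings at least 1 back, so after t trips out (and t−1 returns) at most 3t − (t−1) of the 8 are across; that first reaches 8 at t = 4, so at least 7 crossings are needed.
The safety rule pushes this higher. Following every safe sequence of crossings, the most of the 8 that can be at the upper station as the cable car arrives there on crossing 7 is 7 — never all 8.
So no plan with fewer than 9 crossings exists, and this one achieves 9:
1. captain B and crew B cross → the upper station.
2. captain B crosses ← the lower station.
3. captain A, captain B, and crew A cross → the upper station.
4. captain B and crew B cross ← the lower station.
5. captain B, captain C, and captain D cross → the upper station.
6. crew A crosses ← the lower station.
7. crew A and crew B cross → the upper station.
8. crew B crosses ← the lower station.
9. crew B, crew C, and crew D cross → the upper station.

9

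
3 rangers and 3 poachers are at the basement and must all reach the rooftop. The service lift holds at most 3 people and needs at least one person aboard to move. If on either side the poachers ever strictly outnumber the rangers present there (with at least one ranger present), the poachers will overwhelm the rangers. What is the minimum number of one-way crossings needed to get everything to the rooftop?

5

Counting alone: each trip to the rooftop takes at most 3 across and each return brings at least 1 back, so after t trips out (and t−1 returns) at most 3t − (t−1) of the 6 are across; that first reaches 6 at t = 3, so at least 5 crossings are needed.
The plan below uses exactly 5 crossings, so it is optimal:
1. 2 poachers → the rooftop.  (the basement: 3R 1P; the rooftop: 0R 2P)
2. 1 poacher ← the basement.  (the basement: 3R 2P; the rooftop: 0R 1P)
3. 3 rangers → the rooftop.  (the basement: 0R 2P; the rooftop: 3R 1P)
4. 1 poacher ← the basement.  (the basement: 0R 3P; the rooftop: 3R 0P)
5. 3 poachers → the rooftop.  (the basement: 0R 0P; the rooftop: 3R 3P)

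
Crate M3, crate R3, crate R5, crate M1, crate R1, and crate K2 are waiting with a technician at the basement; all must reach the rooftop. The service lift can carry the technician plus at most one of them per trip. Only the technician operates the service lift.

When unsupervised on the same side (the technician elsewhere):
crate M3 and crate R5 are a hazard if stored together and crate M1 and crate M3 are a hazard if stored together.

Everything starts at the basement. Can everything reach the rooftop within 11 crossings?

No

Counting alone: the technician can take at most 1 across per trip to the rooftop, so moving all 6 needs at least 6 loaded trips out, with a return between consecutive ones — at least 11 crossings.
The safety rule pushes this higher. Following every safe sequence of crossings, the most of the 6 that can be at the rooftop as the service lift arrives there on crossing 11 is 5 — never all 6.
So the move cannot be finished within 11 crossings. (The shortest complete plan takes 13:)
1. Technician goes to the rooftop with crate M3.
2. Technician goes back to the basement alone.
3. Technician goes to the rooftop with crate R3.
4. Technician goes back to the basement alone.
5. Technician goes to the rooftop with crate R5.
6. Technician goes back to the basement with crate M3.
7. Technician goes to the rooftop with crate M1.
8. Technician goes back to the basement alone.
9. Technician goes to the rooftop with crate R1.
10. Technician goes back to the basement alone.
11. Technician goes to the rooftop with crate K2.
12. Technician goes back to the basement alone.
13. Technician goes to the rooftop with crate M3.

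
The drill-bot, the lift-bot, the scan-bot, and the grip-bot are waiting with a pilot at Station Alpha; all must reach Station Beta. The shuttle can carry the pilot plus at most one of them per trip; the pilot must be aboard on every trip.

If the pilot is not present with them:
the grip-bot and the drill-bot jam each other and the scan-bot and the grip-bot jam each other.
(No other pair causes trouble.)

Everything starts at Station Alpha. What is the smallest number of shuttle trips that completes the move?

9

Counting alone: the pilot can take at most 1 across per trip to Station Beta, so moving all 4 needs at least 4 loaded trips out, with a return between consecutive ones — at least 7 crossings.
The safety rule pushes this higher. Following every safe sequence of crossings, the most of the 4 that can be at Station Beta as the shuttle arrives there on crossing 7 is 3 — never all 4.
So no plan with fewer than 9 crossings exists, and this one achieves 9:
1. Pilot goes to Station Beta with the grip-bot.  [Station Alpha: the drill-bot, the lift-bot, the scan-bot | Station Beta: the grip-bot]
2. Pilot goes back to Station Alpha alone.  [Station Alpha: the drill-bot, the lift-bot, the scan-bot | Station Beta: the grip-bot]
3. Pilot goes to Station Beta with the drill-bot.  [Station Alpha: the lift-bot, the scan-bot | Station Beta: the drill-bot, the grip-bot]
4. Pilot goes back to Station Alpha with the grip-bot.  [Station Alpha: the grip-bot, the lift-bot, the scan-bot | Station Beta: the drill-bot]
5. Pilot goes to Station Beta with the scan-bot.  [Station Alpha: the grip-bot, the lift-bot | Station Beta: the drill-bot, the scan-bot]
6. Pilot goes back to Station Alpha alone.  [Station Alpha: the grip-bot, the lift-bot | Station Beta: the drill-bot, the scan-bot]
7. Pilot goes to Station Beta with the lift-bot.  [Station Alpha: the grip-bot | Station Beta: the drill-bot, the lift-bot, the scan-bot]
8. Pilot goes back to Station Alpha alone.  [Station Alpha: the grip-bot | Station Beta: the drill-bot, the lift-bot, the scan-bot]
9. Pilot goes to Station Beta with the grip-bot.  [Station Alpha: — | Station Beta: the drill-bot, the grip-bot, the lift-bot, the scan-bot]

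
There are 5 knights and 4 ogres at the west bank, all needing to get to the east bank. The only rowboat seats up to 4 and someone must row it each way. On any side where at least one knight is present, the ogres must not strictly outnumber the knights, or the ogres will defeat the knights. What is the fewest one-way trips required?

5

Counting alone: each trip to the east bank takes at most 4 across and each return brings at least 1 back, so after t trips out (and t−1 returns) at most 4t − (t−1) of the 9 are across; that first reaches 9 at t = 3, so at least 5 crossings are needed.
The plan below uses exactly 5 crossings, so it is optimal:
1. 3 ogres → the east bank.  (the west bank: 5K 1O; the east bank: 0K 3O)
2. 1 ogre ← the west bank.  (the west bank: 5K 2O; the east bank: 0K 2O)
3. 3 knights and 1 ogre → the east bank.  (the west bank: 2K 1O; the east bank: 3K 3O)
4. 1 ogre ← the west bank.  (the west bank: 2K 2O; the east bank: 3K 2O)
5. 2 knights and 2 ogres → the east bank.  (the west bank: 0K 0O; the east bank: 5K 4O)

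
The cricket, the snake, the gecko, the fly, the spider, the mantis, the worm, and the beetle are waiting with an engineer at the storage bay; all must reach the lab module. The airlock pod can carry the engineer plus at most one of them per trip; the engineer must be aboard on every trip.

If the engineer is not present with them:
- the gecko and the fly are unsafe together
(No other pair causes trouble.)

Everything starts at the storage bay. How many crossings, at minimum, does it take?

15

Counting alone: the engineer can take at most 1 across per trip to the lab module, so moving all 8 needs at least 8 loaded trips out, with a return between consecutive ones — at least 15 crossings.
The plan below uses exactly 15 crossings, so it is optimal:
1. Engineer goes to the lab module with the gecko.  [the storage bay: the beetle, the cricket, the fly, the mantis, the snake, the spider, the worm | the lab module: the gecko]
2. Engineer goes back to the storage bay alone.  [the storage bay: the beetle, the cricket, the fly, the mantis, the snake, the spider, the worm | the lab module: the gecko]
3. Engineer goes to the lab module with the cricket.  [the storage bay: the beetle, the fly, the mantis, the snake, the spider, the worm | the lab module: the cricket, the gecko]
4. Engineer goes back to the storage bay alone.  [the storage bay: the beetle, the fly, the mantis, the snake, the spider, the worm | the lab module: the cricket, the gecko]
5. Engineer goes to the lab module with the snake.  [the storage bay: the beetle, the fly, the mantis, the spider, the worm | the lab module: the cricket, the gecko, the snake]
6. Engineer goes back to the storage bay alone.  [the storage bay: the beetle, the fly, the mantis, the spider, the worm | the lab module: the cricket, the gecko, the snake]
7. Engineer goes to the lab module with the spider.  [the storage bay: the beetle, the fly, the mantis, the worm | the lab module: the cricket, the gecko, the snake, the spider]
8. Engineer goes back to the storage bay alone.  [the storage bay: the beetle, the fly, the mantis, the worm | the lab module: the cricket, the gecko, the snake, the spider]
9. Engineer goes to the lab module with the mantis.  [the storage bay: the beetle, the fly, the worm | the lab module: the cricket, the gecko, the mantis, the snake, the spider]
10. Engineer goes back to the storage bay alone.  [the storage bay: the beetle, the fly, the worm | the lab module: the cricket, the gecko, the mantis, the snake, the spider]
11. Engineer goes to the lab module with the worm.  [the storage bay: the beetle, the fly | the lab module: the cricket, the gecko, the mantis, the snake, the spider, the worm]
12. Engineer goes back to the storage bay alone.  [the storage bay: the beetle, the fly | the lab module: the cricket, the gecko, the mantis, the snake, the spider, the worm]
13. Engineer goes to the lab module with the beetle.  [the storage bay: the fly | the lab module: the beetle, the cricket, the gecko, the mantis, the snake, the spider, the worm]
14. Engineer goes back to the storage bay alone.  [the storage bay: the fly | the lab module: the beetle, the cricket, the gecko, the mantis, the snake, the spider, the worm]
15. Engineer goes to the lab module with the fly.  [the storage bay: — | the lab module: the beetle, the cricket, the fly, the gecko, the mantis, the snake, the spider, the worm]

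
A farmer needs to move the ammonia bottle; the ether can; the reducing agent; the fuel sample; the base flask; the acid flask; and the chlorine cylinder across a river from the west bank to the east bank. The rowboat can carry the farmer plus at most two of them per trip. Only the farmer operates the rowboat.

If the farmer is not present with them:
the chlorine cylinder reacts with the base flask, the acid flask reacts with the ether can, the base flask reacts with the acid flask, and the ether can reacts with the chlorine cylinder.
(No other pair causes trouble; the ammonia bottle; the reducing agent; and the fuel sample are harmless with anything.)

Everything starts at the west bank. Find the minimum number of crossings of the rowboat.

7

Counting alone: the farmer can take at most 2 across per trip to the east bank, so moving all 7 needs at least 4 loaded trips out, with a return between consecutive ones — at least 7 crossings.
The plan below uses exactly 7 crossings, so it is optimal:
1. Farmer goes to the east bank with the base flask and the ether can.
2. Farmer goes back to the west bank alone.
3. Farmer goes to the east bank with the ammonia bottle.
4. Farmer goes back to the west bank alone.
5. Farmer goes to the east bank with the fuel sample and the reducing agent.
6. Farmer goes back to the west bank alone.
7. Farmer goes to the east bank with the acid flask and the chlorine cylinder.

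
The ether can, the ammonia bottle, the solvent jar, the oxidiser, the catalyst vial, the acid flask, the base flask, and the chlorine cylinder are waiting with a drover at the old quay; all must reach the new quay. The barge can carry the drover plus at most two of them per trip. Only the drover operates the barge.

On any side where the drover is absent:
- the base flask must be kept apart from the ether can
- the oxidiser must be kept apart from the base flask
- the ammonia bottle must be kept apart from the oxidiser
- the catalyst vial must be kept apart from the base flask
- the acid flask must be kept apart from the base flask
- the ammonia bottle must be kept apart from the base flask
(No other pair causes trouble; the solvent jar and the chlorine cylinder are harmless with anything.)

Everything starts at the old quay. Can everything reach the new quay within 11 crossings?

No

Counting alone: the drover can take at most 2 across per trip to the new quay, so moving all 8 needs at least 4 loaded trips out, with a return between consecutive ones — at least 7 crossings.
The safety rule pushes this higher. Following every safe sequence of crossings, the most of the 8 that can be at the new quay as the barge arrives there on crossings 7, 9, 11 is 5, 6, 7 respectively — never all 8.
So the move cannot be finished within 11 crossings. (The shortest complete plan takes 13:)
1. Drover goes to the new quay with the ammonia bottle and the base flask.
2. Drover goes back to the old quay with the ammonia bottle.
3. Drover goes to the new quay with the ammonia bottle and the ether can.
4. Drover goes back to the old quay with the base flask.
5. Drover goes to the new quay with the base flask and the solvent jar.
6. Drover goes back to the old quay with the base flask.
7. Drover goes to the new quay with the base flask and the catalyst vial.
8. Drover goes back to the old quay with the base flask.
9. Drover goes to the new quay with the acid flask and the oxidiser.
10. Drover goes back to the old quay with the ammonia bottle.
11. Drover goes to the new quay with the ammonia bottle and the chlorine cylinder.
12. Drover goes back to the old quay with the ammonia bottle.
13. Drover goes to the new quay with the ammonia bottle and the base flask.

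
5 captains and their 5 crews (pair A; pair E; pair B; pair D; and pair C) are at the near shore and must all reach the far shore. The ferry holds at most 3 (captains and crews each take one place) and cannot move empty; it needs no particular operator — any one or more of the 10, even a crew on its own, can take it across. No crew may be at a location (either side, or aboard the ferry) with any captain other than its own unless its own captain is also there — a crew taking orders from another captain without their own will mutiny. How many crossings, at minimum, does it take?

11

Counting alone: each trip to the far shore takes at most 3 across and each return brings at least 1 back, so after t trips out (and t−1 returns) at most 3t − (t−1) of the 10 are across; that first reaches 10 at t = 5, so at least 9 crossings are needed.
The safety rule pushes this higher. Following every safe sequence of crossings, the most of the 10 that can be at the far shore as the ferry arrives there on crossing 9 is 9 — never all 10.
So no plan with fewer than 11 crossings exists, and this one achieves 11:
1. captain A and crew A cross → the far shore.
2. captain A crosses ← the near shore.
3. crew B, crew D, and crew E cross → the far shore.
4. crew A crosses ← the near shore.
5. captain B, captain D, and captain E cross → the far shore.
6. captain E and crew E cross ← the near shore.
7. captain A, captain C, and captain E cross → the far shore.
8. crew B crosses ← the near shore.
9. crew A and crew E cross → the far shore.
10. crew A crosses ← the near shore.
11. crew A, crew B, and crew C cross → the far shore.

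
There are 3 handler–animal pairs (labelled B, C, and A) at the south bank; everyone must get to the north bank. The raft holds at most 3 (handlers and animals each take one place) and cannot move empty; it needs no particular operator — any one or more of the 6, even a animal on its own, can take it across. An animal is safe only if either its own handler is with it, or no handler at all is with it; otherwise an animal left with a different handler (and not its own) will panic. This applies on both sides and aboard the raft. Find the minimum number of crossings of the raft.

Counting alone: each trip to the north bank takes at most 3 across and each return brings at least 1 back, so after t trips out (and t−1 returns) at most 3t − (t−1) of the 6 are across; that first reaches 6 at t = 3, so at least 5 crossings are needed.
The plan below uses exactly 5 crossings, so it is optimal:
1. animal B and handler B cross → the north bank.
2. handler B crosses ← the south bank.
3. handler A, handler B, and handler C cross → the north bank.
4. animal B crosses ← the south bank.
5. animal A, animal B, and animal C cross → the north bank.

5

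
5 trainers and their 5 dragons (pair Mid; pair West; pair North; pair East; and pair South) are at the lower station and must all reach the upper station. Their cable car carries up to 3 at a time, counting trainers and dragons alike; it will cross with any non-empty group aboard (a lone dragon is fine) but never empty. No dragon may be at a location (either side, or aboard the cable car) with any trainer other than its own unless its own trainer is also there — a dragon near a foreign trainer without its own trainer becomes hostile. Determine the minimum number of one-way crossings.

11

Counting alone: each trip to the upper station takes at most 3 across and each return brings at least 1 back, so after t trips out (and t−1 returns) at most 3t − (t−1) of the 10 are across; that first reaches 10 at t = 5, so at least 9 crossings are needed.
The safety rule pushes this higher. Following every safe sequence of crossings, the most of the 10 that can be at the upper station as the cable car arrives there on crossing 9 is 9 — never all 10.
So no plan with fewer than 11 crossings exists, and this one achieves 11:
1. dragon Mid and trainer Mid cross → the upper station.
2. trainer Mid crosses ← the lower station.
3. dragon East, dragon North, and dragon West cross → the upper station.
4. dragon Mid crosses ← the lower station.
5. trainer East, trainer North, and trainer West cross → the upper station.
6. dragon West and trainer West cross ← the lower station.
7. trainer Mid, trainer South, and trainer West cross → the upper station.
8. dragon North crosses ← the lower station.
9. dragon Mid and dragon West cross → the upper station.
10. dragon Mid crosses ← the lower station.
11. dragon Mid, dragon North, and dragon South cross → the upper station.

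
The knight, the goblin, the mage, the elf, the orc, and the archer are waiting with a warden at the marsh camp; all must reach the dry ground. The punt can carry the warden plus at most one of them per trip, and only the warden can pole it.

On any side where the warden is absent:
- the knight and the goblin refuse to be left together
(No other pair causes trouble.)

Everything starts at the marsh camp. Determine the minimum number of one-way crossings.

11

Counting alone: the warden can take at most 1 across per trip to the dry ground, so moving all 6 needs at least 6 loaded trips out, with a return between consecutive ones — at least 11 crossings.
The plan below uses exactly 11 crossings, so it is optimal:
1. Warden goes to the dry ground with the knight.
2. Warden goes back to the marsh camp alone.
3. Warden goes to the dry ground with the mage.
4. Warden goes back to the marsh camp alone.
5. Warden goes to the dry ground with the elf.
6. Warden goes back to the marsh camp alone.
7. Warden goes to the dry ground with the orc.
8. Warden goes back to the marsh camp alone.
9. Warden goes to the dry ground with the archer.
10. Warden goes back to the marsh camp alone.
11. Warden goes to the dry ground with the goblin.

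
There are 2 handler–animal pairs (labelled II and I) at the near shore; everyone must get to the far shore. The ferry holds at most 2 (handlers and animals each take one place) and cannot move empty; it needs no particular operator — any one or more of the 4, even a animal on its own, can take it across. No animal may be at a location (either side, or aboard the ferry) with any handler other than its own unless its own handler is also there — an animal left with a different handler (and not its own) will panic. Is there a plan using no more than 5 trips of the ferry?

Yes — this plan uses 5 crossings (≤ 5):
1. animal II and handler II cross → the far shore.
2. handler II crosses ← the near shore.
3. handler I and handler II cross → the far shore.
4. handler I crosses ← the near shore.
5. animal I and handler I cross → the far shore.

Yes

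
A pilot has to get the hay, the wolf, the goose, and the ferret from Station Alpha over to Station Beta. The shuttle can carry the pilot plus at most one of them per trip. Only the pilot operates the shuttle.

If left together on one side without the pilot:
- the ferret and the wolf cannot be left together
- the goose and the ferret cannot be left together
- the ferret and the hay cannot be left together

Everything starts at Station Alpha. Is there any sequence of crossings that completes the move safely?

Following every safe sequence of crossings from the start, the most of the 4 that can be at Station Beta as the shuttle arrives there on crossings 1, 3 is 1, 2 respectively; the best ever achieved is 2 of 4.
From crossing 5 on, no configuration arises that was not already reachable earlier: only 9 distinct safe configurations (who is on which side, and where the shuttle is) can ever be reached, none of them has everyone across, and every continuation just revisits them. So no valid plan exists.

No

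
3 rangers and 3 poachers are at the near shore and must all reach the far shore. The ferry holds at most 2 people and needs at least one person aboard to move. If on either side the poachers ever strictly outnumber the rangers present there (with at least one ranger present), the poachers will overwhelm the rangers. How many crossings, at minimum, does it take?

Counting alone: each trip to the far shore takes at most 2 across and each return brings at least 1 back, so after t trips out (and t−1 returns) at most 2t − (t−1) of the 6 are across; that first reaches 6 at t = 5, so at least 9 crossings are needed.
The safety rule pushes this higher. Following every safe sequence of crossings, the most of the 6 that can be at the far shore as the ferry arrives there on crossing 9 is 5 — never all 6.
So no plan with fewer than 11 crossings exists, and this one achieves 11:
1. 2 poachers → the far shore.  (the near shore: 3R 1P; the far shore: 0R 2P)
2. 1 poacher ← the near shore.  (the near shore: 3R 2P; the far shore: 0R 1P)
3. 2 poachers → the far shore.  (the near shore: 3R 0P; the far shore: 0R 3P)
4. 1 poacher ← the near shore.  (the near shore: 3R 1P; the far shore: 0R 2P)
5. 2 rangers → the far shore.  (the near shore: 1R 1P; the far shore: 2R 2P)
6. 1 ranger and 1 poacher ← the near shore.  (the near shore: 2R 2P; the far shore: 1R 1P)
7. 2 rangers → the far shore.  (the near shore: 0R 2P; the far shore: 3R 1P)
8. 1 poacher ← the near shore.  (the near shore: 0R 3P; the far shore: 3R 0P)
9. 2 poachers → the far shore.  (the near shore: 0R 1P; the far shore: 3R 2P)
10. 1 poacher ← the near shore.  (the near shore: 0R 2P; the far shore: 3R 1P)
11. 2 poachers → the far shore.  (the near shore: 0R 0P; the far shore: 3R 3P)

11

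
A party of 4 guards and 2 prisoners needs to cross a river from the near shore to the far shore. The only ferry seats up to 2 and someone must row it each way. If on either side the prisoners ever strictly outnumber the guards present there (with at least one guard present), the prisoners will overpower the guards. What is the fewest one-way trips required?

9

Counting alone: each trip to the far shore takes at most 2 across and each return brings at least 1 back, so after t trips out (and t−1 returns) at most 2t − (t−1) of the 6 are across; that first reaches 6 at t = 5, so at least 9 crossings are needed.
The plan below uses exactly 9 crossings, so it is optimal:
1. 2 prisoners → the far shore.  (the near shore: 4G 0P; the far shore: 0G 2P)
2. 1 prisoner ← the near shore.  (the near shore: 4G 1P; the far shore: 0G 1P)
3. 2 guards → the far shore.  (the near shore: 2G 1P; the far shore: 2G 1P)
4. 1 prisoner ← the near shore.  (the near shore: 2G 2P; the far shore: 2G 0P)
5. 2 prisoners → the far shore.  (the near shore: 2G 0P; the far shore: 2G 2P)
6. 1 prisoner ← the near shore.  (the near shore: 2G 1P; the far shore: 2G 1P)
7. 1 guard and 1 prisoner → the far shore.  (the near shore: 1G 0P; the far shore: 3G 2P)
8. 1 prisoner ← the near shore.  (the near shore: 1G 1P; the far shore: 3G 1P)
9. 1 guard and 1 prisoner → the far shore.  (the near shore: 0G 0P; the far shore: 4G 2P)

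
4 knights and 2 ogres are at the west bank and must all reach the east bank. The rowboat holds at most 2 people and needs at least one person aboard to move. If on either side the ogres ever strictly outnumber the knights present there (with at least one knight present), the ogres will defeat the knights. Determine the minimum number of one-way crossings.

9

Counting alone: each trip to the east bank takes at most 2 across and each return brings at least 1 back, so after t trips out (and t−1 returns) at most 2t − (t−1) of the 6 are across; that first reaches 6 at t = 5, so at least 9 crossings are needed.
The plan below uses exactly 9 crossings, so it is optimal:
1. 2 ogres → the east bank.  (the west bank: 4K 0O; the east bank: 0K 2O)
2. 1 ogre ← the west bank.  (the west bank: 4K 1O; the east bank: 0K 1O)
3. 2 knights → the east bank.  (the west bank: 2K 1O; the east bank: 2K 1O)
4. 1 ogre ← the west bank.  (the west bank: 2K 2O; the east bank: 2K 0O)
5. 2 ogres → the east bank.  (the west bank: 2K 0O; the east bank: 2K 2O)
6. 1 ogre ← the west bank.  (the west bank: 2K 1O; the east bank: 2K 1O)
7. 1 knight and 1 ogre → the east bank.  (the west bank: 1K 0O; the east bank: 3K 2O)
8. 1 ogre ← the west bank.  (the west bank: 1K 1O; the east bank: 3K 1O)
9. 1 knight and 1 ogre → the east bank.  (the west bank: 0K 0O; the east bank: 4K 2O)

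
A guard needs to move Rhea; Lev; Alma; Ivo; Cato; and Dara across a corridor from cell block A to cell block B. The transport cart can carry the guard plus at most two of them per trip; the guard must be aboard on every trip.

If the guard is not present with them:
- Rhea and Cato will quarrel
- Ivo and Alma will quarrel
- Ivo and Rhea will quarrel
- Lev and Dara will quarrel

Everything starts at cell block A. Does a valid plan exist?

No

Whatever the first load, the items left behind include a forbidden pair without the guard. No opening move is safe, so no plan exists.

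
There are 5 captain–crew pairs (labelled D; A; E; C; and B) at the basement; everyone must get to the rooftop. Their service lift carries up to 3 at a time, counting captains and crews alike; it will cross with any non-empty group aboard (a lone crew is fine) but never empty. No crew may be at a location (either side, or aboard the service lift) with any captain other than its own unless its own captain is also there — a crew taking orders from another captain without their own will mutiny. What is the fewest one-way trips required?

11

Counting alone: each trip to the rooftop takes at most 3 across and each return brings at least 1 back, so after t trips out (and t−1 returns) at most 3t − (t−1) of the 10 are across; that first reaches 10 at t = 5, so at least 9 crossings are needed.
The safety rule pushes this higher. Following every safe sequence of crossings, the most of the 10 that can be at the rooftop as the service lift arrives there on crossing 9 is 9 — never all 10.
So no plan with fewer than 11 crossings exists, and this one achieves 11:
1. captain D and crew D cross → the rooftop.
2. captain D crosses ← the basement.
3. crew A, crew C, and crew E cross → the rooftop.
4. crew D crosses ← the basement.
5. captain A, captain C, and captain E cross → the rooftop.
6. captain A and crew A cross ← the basement.
7. captain A, captain B, and captain D cross → the rooftop.
8. crew E crosses ← the basement.
9. crew A and crew D cross → the rooftop.
10. crew D crosses ← the basement.
11. crew B, crew D, and crew E cross → the rooftop.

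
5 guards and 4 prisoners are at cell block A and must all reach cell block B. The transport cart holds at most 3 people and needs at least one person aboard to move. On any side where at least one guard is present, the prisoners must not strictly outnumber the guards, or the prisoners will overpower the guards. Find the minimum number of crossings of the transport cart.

Counting alone: each trip to cell block B takes at most 3 across and each return brings at least 1 back, so after t trips out (and t−1 returns) at most 3t − (t−1) of the 9 are across; that first reaches 9 at t = 4, so at least 7 crossings are needed.
The plan below uses exactly 7 crossings, so it is optimal:
1. 3 prisoners → cell block B.  (cell block A: 5G 1P; cell block B: 0G 3P)
2. 1 prisoner ← cell block A.  (cell block A: 5G 2P; cell block B: 0G 2P)
3. 3 guards → cell block B.  (cell block A: 2G 2P; cell block B: 3G 2P)
4. 1 guard ← cell block A.  (cell block A: 3G 2P; cell block B: 2G 2P)
5. 2 guards and 1 prisoner → cell block B.  (cell block A: 1G 1P; cell block B: 4G 3P)
6. 1 guard ← cell block A.  (cell block A: 2G 1P; cell block B: 3G 3P)
7. 2 guards and 1 prisoner → cell block B.  (cell block A: 0G 0P; cell block B: 5G 4P)

7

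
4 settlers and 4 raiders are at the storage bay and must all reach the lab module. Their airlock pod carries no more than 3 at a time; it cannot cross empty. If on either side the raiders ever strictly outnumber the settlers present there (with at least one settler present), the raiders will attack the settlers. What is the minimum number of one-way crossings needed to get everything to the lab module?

Counting alone: each trip to the lab module takes at most 3 across and each return brings at least 1 back, so after t trips out (and t−1 returns) at most 3t − (t−1) of the 8 are across; that first reaches 8 at t = 4, so at least 7 crossings are needed.
The safety rule pushes this higher. Following every safe sequence of crossings, the most of the 8 that can be at the lab module as the airlock pod arrives there on crossing 7 is 7 — never all 8.
So no plan with fewer than 9 crossings exists, and this one achieves 9:
1. 2 raiders → the lab module.  (the storage bay: 4S 2R; the lab module: 0S 2R)
2. 1 raider ← the storage bay.  (the storage bay: 4S 3R; the lab module: 0S 1R)
3. 3 raiders → the lab module.  (the storage bay: 4S 0R; the lab module: 0S 4R)
4. 1 raider ← the storage bay.  (the storage bay: 4S 1R; the lab module: 0S 3R)
5. 3 settlers → the lab module.  (the storage bay: 1S 1R; the lab module: 3S 3R)
6. 1 settler and 1 raider ← the storage bay.  (the storage bay: 2S 2R; the lab module: 2S 2R)
7. 2 settlers → the lab module.  (the storage bay: 0S 2R; the lab module: 4S 2R)
8. 1 raider ← the storage bay.  (the storage bay: 0S 3R; the lab module: 4S 1R)
9. 3 raiders → the lab module.  (the storage bay: 0S 0R; the lab module: 4S 4R)

9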